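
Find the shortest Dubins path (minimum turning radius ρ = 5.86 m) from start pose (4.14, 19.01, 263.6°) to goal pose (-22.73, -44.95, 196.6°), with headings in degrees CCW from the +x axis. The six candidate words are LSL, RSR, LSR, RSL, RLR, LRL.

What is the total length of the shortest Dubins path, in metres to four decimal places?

70.0738 m

Let ψ = atan2(Δy, Δx) = atan2(-63.96, -26.87) = -112.7876° be the start→goal bearing.
Normalize: d = |goal − start| / ρ = 69.374913/5.86 = 11.838722, α = (θ_start − ψ) mod 360° = 16.3876° = 0.286017 rad, β = (θ_goal − ψ) mod 360° = 309.3876° = 5.399832 rad.
Common terms: sin α = 0.282134, cos α = 0.959375, sin β = -0.772871, cos β = 0.634563, cos(α−β) = 0.390731, d² = 140.155345. Work in radians in the unit-radius frame; every candidate has L = ρ·(t + p + q).
LSL: p² = 2 + d² − 2cos(α−β) + 2d(sin α − sin β) = 166.353698; p = √p² = 12.897818; φ = atan2(cos β − cos α, d + sin α − sin β) = -0.025186 rad; t = (φ − α) mod 2π = 5.971982 rad, q = (β − φ) mod 2π = 5.425018 rad → L = 5.86·(5.971982 + 12.897818 + 5.425018) = 5.86·24.294818 = 142.367631 m
RSR: p² = 2 + d² − 2cos(α−β) + 2d(sin β − sin α) = 116.394069; p = √p² = 10.788608; φ = atan2(cos α − cos β, d − sin α + sin β) = 0.030112 rad; t = (α − φ) mod 2π = 0.255906 rad, q = (φ − β) mod 2π = 0.913465 rad → L = 5.86·(0.255906 + 10.788608 + 0.913465) = 5.86·11.957979 = 70.073756 m
LSR: p² = d² − 2 + 2cos(α−β) + 2d(sin α + sin β) = 127.317397; p = √p² = 11.283501; φ = atan2(−cos α − cos β, d + sin α + sin β) − atan2(−2, p) = 0.035881 rad; t = (φ − α) mod 2π = 6.033049 rad, q = (φ − β) mod 2π = 0.919234 rad → L = 5.86·(6.033049 + 11.283501 + 0.919234) = 5.86·18.235784 = 106.861695 m
RSL: p² = d² − 2 + 2cos(α−β) − 2d(sin α + sin β) = 150.556219; p = √p² = 12.270135; φ = atan2(cos α + cos β, d − sin α − sin β) − atan2(2, p) = -0.033011 rad; t = (α − φ) mod 2π = 0.319028 rad, q = (β − φ) mod 2π = 5.432843 rad → L = 5.86·(0.319028 + 12.270135 + 5.432843) = 5.86·18.022006 = 105.608955 m
RLR: c = (6 − d² + 2cos(α−β) + 2d(sin α − sin β))/8 = -13.549259, |c| > 1 → infeasible
LRL: c = (6 − d² + 2cos(α−β) − 2d(sin α − sin β))/8 = -19.794212, |c| > 1 → infeasible
Shortest: RSR with L = 70.073756 m ≈ 70.0738 m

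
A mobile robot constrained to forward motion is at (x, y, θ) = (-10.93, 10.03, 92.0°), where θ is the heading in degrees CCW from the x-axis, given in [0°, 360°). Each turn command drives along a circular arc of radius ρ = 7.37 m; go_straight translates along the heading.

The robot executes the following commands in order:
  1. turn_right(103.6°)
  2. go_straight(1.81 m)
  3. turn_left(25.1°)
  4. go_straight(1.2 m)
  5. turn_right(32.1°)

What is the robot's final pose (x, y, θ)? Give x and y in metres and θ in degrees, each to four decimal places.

set_pose: (x, y, θ) = (-10.9300, 10.0300, 92.0000°), ρ = 7.37
turn_right(103.6°): centre at ρ to the right, rotate −103.6° → (-2.0825, 17.5067, -11.6000° ≡ 348.4000°)
go_straight(1.81): x += 1.81·cos θ, y += 1.81·sin θ → (-0.3095, 17.1427, 348.4000°)
turn_left(25.1°): centre at ρ to the left, rotate +25.1° → (2.8929, 17.1958, 373.5000° ≡ 13.5000°)
go_straight(1.2): x += 1.2·cos θ, y += 1.2·sin θ → (4.0598, 17.4760, 13.5000°)
turn_right(32.1°): centre at ρ to the right, rotate −32.1° → (8.1310, 17.2947, -18.6000° ≡ 341.4000°)

(8.1310, 17.2947, 341.4000°)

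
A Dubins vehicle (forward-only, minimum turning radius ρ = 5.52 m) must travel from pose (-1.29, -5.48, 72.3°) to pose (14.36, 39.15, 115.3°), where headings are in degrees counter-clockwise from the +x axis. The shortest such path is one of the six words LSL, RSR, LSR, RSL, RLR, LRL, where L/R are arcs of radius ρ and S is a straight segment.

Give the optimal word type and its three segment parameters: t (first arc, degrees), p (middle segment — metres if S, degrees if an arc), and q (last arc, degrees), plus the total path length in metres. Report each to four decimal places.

Let ψ = atan2(Δy, Δx) = atan2(44.63, 15.65) = 70.6762° be the start→goal bearing.
Normalize: d = |goal − start| / ρ = 47.294391/5.52 = 8.567824, α = (θ_start − ψ) mod 360° = 1.6238° = 0.028340 rad, β = (θ_goal − ψ) mod 360° = 44.6238° = 0.778832 rad.
Common terms: sin α = 0.028336, cos α = 0.999598, sin β = 0.702448, cos β = 0.711735, cos(α−β) = 0.731354, d² = 73.407615. Work in radians in the unit-radius frame; every candidate has L = ρ·(t + p + q).
LSL: p² = 2 + d² − 2cos(α−β) + 2d(sin α − sin β) = 62.393561; p = √p² = 7.898960; φ = atan2(cos β − cos α, d + sin α − sin β) = -0.036451 rad; t = (φ − α) mod 2π = 6.218394 rad, q = (β − φ) mod 2π = 0.815283 rad → L = 5.52·(6.218394 + 7.898960 + 0.815283) = 5.52·14.932636 = 82.428153 m
RSR: p² = 2 + d² − 2cos(α−β) + 2d(sin β − sin α) = 85.496254; p = √p² = 9.246418; φ = atan2(cos α − cos β, d − sin α + sin β) = 0.031138 rad; t = (α − φ) mod 2π = 6.280388 rad, q = (φ − β) mod 2π = 5.535491 rad → L = 5.52·(6.280388 + 9.246418 + 5.535491) = 5.52·21.062298 = 116.263882 m
LSR: p² = d² − 2 + 2cos(α−β) + 2d(sin α + sin β) = 85.392797; p = √p² = 9.240822; φ = atan2(−cos α − cos β, d + sin α + sin β) − atan2(−2, p) = 0.031138 rad; t = (φ − α) mod 2π = 0.002798 rad, q = (φ − β) mod 2π = 5.535492 rad → L = 5.52·(0.002798 + 9.240822 + 5.535492) = 5.52·14.779112 = 81.580699 m
RSL: p² = d² − 2 + 2cos(α−β) − 2d(sin α + sin β) = 60.347848; p = √p² = 7.768388; φ = atan2(cos α + cos β, d − sin α − sin β) − atan2(2, p) = -0.036991 rad; t = (α − φ) mod 2π = 0.065332 rad, q = (β − φ) mod 2π = 0.815823 rad → L = 5.52·(0.065332 + 7.768388 + 0.815823) = 5.52·8.649543 = 47.745477 m
RLR: c = (6 − d² + 2cos(α−β) + 2d(sin α − sin β))/8 = -9.687032, |c| > 1 → infeasible
LRL: c = (6 − d² + 2cos(α−β) − 2d(sin α − sin β))/8 = -6.799195, |c| > 1 → infeasible
Shortest: RSL with L = 47.745477 m ≈ 47.7455 m
Convert RSL to answer units (arcs ×180/π): t = 0.065332·180/π = 3.7432°, p = ρ·p = 5.52·7.768388 = 42.8815 m, q = 0.815823·180/π = 46.7432°, L = 47.7455 m.

RSL: t = 3.7432°, p = 42.8815 m, q = 46.7432°, L = 47.7455 m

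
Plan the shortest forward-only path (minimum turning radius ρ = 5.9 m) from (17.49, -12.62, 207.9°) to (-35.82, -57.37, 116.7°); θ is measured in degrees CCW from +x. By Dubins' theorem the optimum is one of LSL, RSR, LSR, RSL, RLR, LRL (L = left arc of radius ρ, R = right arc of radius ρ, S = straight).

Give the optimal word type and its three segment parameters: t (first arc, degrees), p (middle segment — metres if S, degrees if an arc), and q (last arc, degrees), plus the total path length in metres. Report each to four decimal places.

Let ψ = atan2(Δy, Δx) = atan2(-44.75, -53.31) = -139.9889° be the start→goal bearing.
Normalize: d = |goal − start| / ρ = 69.602576/5.9 = 11.797047, α = (θ_start − ψ) mod 360° = 347.8889° = 6.071807 rad, β = (θ_goal − ψ) mod 360° = 256.6889° = 4.480066 rad.
Common terms: sin α = -0.209808, cos α = 0.977743, sin β = -0.973134, cos β = -0.230238, cos(α−β) = -0.020942, d² = 139.170313. Work in radians in the unit-radius frame; every candidate has L = ρ·(t + p + q).
LSL: p² = 2 + d² − 2cos(α−β) + 2d(sin α − sin β) = 159.222191; p = √p² = 12.618328; φ = atan2(cos β − cos α, d + sin α − sin β) = -0.095879 rad; t = (φ − α) mod 2π = 0.115499 rad, q = (β − φ) mod 2π = 4.575946 rad → L = 5.9·(0.115499 + 12.618328 + 4.575946) = 5.9·17.309773 = 102.127658 m
RSR: p² = 2 + d² − 2cos(α−β) + 2d(sin β − sin α) = 123.202205; p = √p² = 11.099649; φ = atan2(cos α − cos β, d − sin α + sin β) = 0.109047 rad; t = (α − φ) mod 2π = 5.962760 rad, q = (φ − β) mod 2π = 1.912165 rad → L = 5.9·(5.962760 + 11.099649 + 1.912165) = 5.9·18.974574 = 111.949989 m
LSR: p² = d² − 2 + 2cos(α−β) + 2d(sin α + sin β) = 109.217978; p = √p² = 10.450741; φ = atan2(−cos α − cos β, d + sin α + sin β) − atan2(−2, p) = 0.118778 rad; t = (φ − α) mod 2π = 0.330157 rad, q = (φ − β) mod 2π = 1.921897 rad → L = 5.9·(0.330157 + 10.450741 + 1.921897) = 5.9·12.702794 = 74.946487 m
RSL: p² = d² − 2 + 2cos(α−β) − 2d(sin α + sin β) = 165.038878; p = √p² = 12.846746; φ = atan2(cos α + cos β, d − sin α − sin β) − atan2(2, p) = -0.096916 rad; t = (α − φ) mod 2π = 6.168723 rad, q = (β − φ) mod 2π = 4.576983 rad → L = 5.9·(6.168723 + 12.846746 + 4.576983) = 5.9·23.592452 = 139.195464 m
RLR: c = (6 − d² + 2cos(α−β) + 2d(sin α − sin β))/8 = -14.400276, |c| > 1 → infeasible
LRL: c = (6 − d² + 2cos(α−β) − 2d(sin α − sin β))/8 = -18.902774, |c| > 1 → infeasible
Shortest: LSR with L = 74.946487 m ≈ 74.9465 m
Convert LSR to answer units (arcs ×180/π): t = 0.330157·180/π = 18.9166°, p = ρ·p = 5.9·10.450741 = 61.6594 m, q = 1.921897·180/π = 110.1166°, L = 74.9465 m.

LSR: t = 18.9166°, p = 61.6594 m, q = 110.1166°, L = 74.9465 m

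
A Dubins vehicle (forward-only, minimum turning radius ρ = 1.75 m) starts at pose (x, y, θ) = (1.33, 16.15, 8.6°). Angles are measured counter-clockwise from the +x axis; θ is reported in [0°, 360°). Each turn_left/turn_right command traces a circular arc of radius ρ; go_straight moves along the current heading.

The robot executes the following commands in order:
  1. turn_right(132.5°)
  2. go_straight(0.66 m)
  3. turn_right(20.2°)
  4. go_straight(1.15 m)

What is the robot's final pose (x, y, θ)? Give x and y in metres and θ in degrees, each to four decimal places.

set_pose: (x, y, θ) = (1.3300, 16.1500, 8.6000°), ρ = 1.75
turn_right(132.5°): centre at ρ to the right, rotate −132.5° → (3.0442, 13.4436, -123.9000° ≡ 236.1000°)
go_straight(0.66): x += 0.66·cos θ, y += 0.66·sin θ → (2.6761, 12.8958, 236.1000°)
turn_right(20.2°): centre at ρ to the right, rotate −20.2° → (2.2497, 12.4543, 215.9000°)
go_straight(1.15): x += 1.15·cos θ, y += 1.15·sin θ → (1.3182, 11.7800, 215.9000°)

(1.3182, 11.7800, 215.9000°)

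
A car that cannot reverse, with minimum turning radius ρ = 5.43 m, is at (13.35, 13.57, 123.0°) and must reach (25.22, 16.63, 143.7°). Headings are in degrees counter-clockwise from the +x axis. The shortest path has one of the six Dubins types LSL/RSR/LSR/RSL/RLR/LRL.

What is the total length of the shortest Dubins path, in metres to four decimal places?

Let ψ = atan2(Δy, Δx) = atan2(3.06, 11.87) = 14.4557° be the start→goal bearing.
Normalize: d = |goal − start| / ρ = 12.258079/5.43 = 2.257473, α = (θ_start − ψ) mod 360° = 108.5443° = 1.894456 rad, β = (θ_goal − ψ) mod 360° = 129.2443° = 2.255739 rad.
Common terms: sin α = 0.948078, cos α = -0.318038, sin β = 0.774456, cos β = -0.632628, cos(α−β) = 0.935444, d² = 5.096185. Work in radians in the unit-radius frame; every candidate has L = ρ·(t + p + q).
LSL: p² = 2 + d² − 2cos(α−β) + 2d(sin α − sin β) = 6.009193; p = √p² = 2.451366; φ = atan2(cos β − cos α, d + sin α − sin β) = -0.128688 rad; t = (φ − α) mod 2π = 4.260042 rad, q = (β − φ) mod 2π = 2.384426 rad → L = 5.43·(4.260042 + 2.451366 + 2.384426) = 5.43·9.095834 = 49.390379 m
RSR: p² = 2 + d² − 2cos(α−β) + 2d(sin β − sin α) = 4.441401; p = √p² = 2.107463; φ = atan2(cos α − cos β, d − sin α + sin β) = 0.149835 rad; t = (α − φ) mod 2π = 1.744621 rad, q = (φ − β) mod 2π = 4.177281 rad → L = 5.43·(1.744621 + 2.107463 + 4.177281) = 5.43·8.029365 = 43.599453 m
LSR: p² = d² − 2 + 2cos(α−β) + 2d(sin α + sin β) = 12.744219; p = √p² = 3.569905; φ = atan2(−cos α − cos β, d + sin α + sin β) − atan2(−2, p) = 0.745138 rad; t = (φ − α) mod 2π = 5.133867 rad, q = (φ − β) mod 2π = 4.772584 rad → L = 5.43·(5.133867 + 3.569905 + 4.772584) = 5.43·13.476356 = 73.176614 m
RSL: p² = d² − 2 + 2cos(α−β) − 2d(sin α + sin β) = -2.810073 < 0 → infeasible
RLR: c = (6 − d² + 2cos(α−β) + 2d(sin α − sin β))/8 = 0.444825; p = 2π − arccos c = 5.173368 rad; φ = atan2(cos α − cos β, d − sin α + sin β) = 0.149835 rad; t = (α − φ + p/2) mod 2π = 4.331305 rad, q = (α − β − t + p) mod 2π = 0.480780 rad → L = 5.43·(4.331305 + 5.173368 + 0.480780) = 5.43·9.985452 = 54.221006 m
LRL: c = (6 − d² + 2cos(α−β) − 2d(sin α − sin β))/8 = 0.248851; p = 2π − arccos c = 4.963883 rad; φ = atan2(cos β − cos α, d + sin α − sin β) = -0.128688 rad; t = (φ − α + p/2) mod 2π = 0.458798 rad, q = (β − α − t + p) mod 2π = 4.866368 rad → L = 5.43·(0.458798 + 4.963883 + 4.866368) = 5.43·10.289048 = 55.869533 m
Shortest: RSR with L = 43.599453 m ≈ 43.5995 m

43.5995 m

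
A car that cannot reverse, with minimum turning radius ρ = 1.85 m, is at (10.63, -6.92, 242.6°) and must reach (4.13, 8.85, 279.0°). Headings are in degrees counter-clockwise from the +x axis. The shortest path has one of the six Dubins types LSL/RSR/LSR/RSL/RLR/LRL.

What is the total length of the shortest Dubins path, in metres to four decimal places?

Let ψ = atan2(Δy, Δx) = atan2(15.77, -6.50) = 112.4002° be the start→goal bearing.
Normalize: d = |goal − start| / ρ = 17.057048/1.85 = 9.220026, α = (θ_start − ψ) mod 360° = 130.1998° = 2.272415 rad, β = (θ_goal − ψ) mod 360° = 166.5998° = 2.907714 rad.
Common terms: sin α = 0.763799, cos α = -0.645455, sin β = 0.231752, cos β = -0.972775, cos(α−β) = 0.804894, d² = 85.008882. Work in radians in the unit-radius frame; every candidate has L = ρ·(t + p + q).
LSL: p² = 2 + d² − 2cos(α−β) + 2d(sin α − sin β) = 95.210066; p = √p² = 9.757565; φ = atan2(cos β − cos α, d + sin α − sin β) = -0.033552 rad; t = (φ − α) mod 2π = 3.977219 rad, q = (β − φ) mod 2π = 2.941266 rad → L = 1.85·(3.977219 + 9.757565 + 2.941266) = 1.85·16.676050 = 30.850692 m
RSR: p² = 2 + d² − 2cos(α−β) + 2d(sin β − sin α) = 75.588124; p = √p² = 8.694143; φ = atan2(cos α − cos β, d − sin α + sin β) = 0.037657 rad; t = (α − φ) mod 2π = 2.234757 rad, q = (φ − β) mod 2π = 3.413128 rad → L = 1.85·(2.234757 + 8.694143 + 3.413128) = 1.85·14.342029 = 26.532753 m
LSR: p² = d² − 2 + 2cos(α−β) + 2d(sin α + sin β) = 102.976674; p = √p² = 10.147742; φ = atan2(−cos α − cos β, d + sin α + sin β) − atan2(−2, p) = 0.351697 rad; t = (φ − α) mod 2π = 4.362468 rad, q = (φ − β) mod 2π = 3.727168 rad → L = 1.85·(4.362468 + 10.147742 + 3.727168) = 1.85·18.237377 = 33.739148 m
RSL: p² = d² − 2 + 2cos(α−β) − 2d(sin α + sin β) = 66.260666; p = √p² = 8.140066; φ = atan2(cos α + cos β, d − sin α − sin β) − atan2(2, p) = -0.435202 rad; t = (α − φ) mod 2π = 2.707617 rad, q = (β − φ) mod 2π = 3.342916 rad → L = 1.85·(2.707617 + 8.140066 + 3.342916) = 1.85·14.190599 = 26.252607 m
RLR: c = (6 − d² + 2cos(α−β) + 2d(sin α − sin β))/8 = -8.448516, |c| > 1 → infeasible
LRL: c = (6 − d² + 2cos(α−β) − 2d(sin α − sin β))/8 = -10.901258, |c| > 1 → infeasible
Shortest: RSL with L = 26.252607 m ≈ 26.2526 m

26.2526 m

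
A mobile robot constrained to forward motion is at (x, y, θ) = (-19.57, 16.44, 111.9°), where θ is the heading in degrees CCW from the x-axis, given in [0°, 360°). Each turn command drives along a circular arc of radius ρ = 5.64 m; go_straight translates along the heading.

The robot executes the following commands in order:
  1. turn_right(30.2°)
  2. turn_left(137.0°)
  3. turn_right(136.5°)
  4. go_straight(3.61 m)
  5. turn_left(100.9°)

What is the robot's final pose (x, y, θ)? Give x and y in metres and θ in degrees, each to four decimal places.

(-43.5423, 39.7145, 183.1000°)

set_pose: (x, y, θ) = (-19.5700, 16.4400, 111.9000°), ρ = 5.64
turn_right(30.2°): centre at ρ to the right, rotate −30.2° → (-19.9179, 19.3578, 81.7000°)
turn_left(137.0°): centre at ρ to the left, rotate +137.0° → (-29.0252, 24.5736, 218.7000°)
turn_right(136.5°): centre at ρ to the right, rotate −136.5° → (-38.1394, 29.7407, 82.2000°)
go_straight(3.61): x += 3.61·cos θ, y += 3.61·sin θ → (-37.6495, 33.3173, 82.2000°)
turn_left(100.9°): centre at ρ to the left, rotate +100.9° → (-43.5423, 39.7145, 183.1000°)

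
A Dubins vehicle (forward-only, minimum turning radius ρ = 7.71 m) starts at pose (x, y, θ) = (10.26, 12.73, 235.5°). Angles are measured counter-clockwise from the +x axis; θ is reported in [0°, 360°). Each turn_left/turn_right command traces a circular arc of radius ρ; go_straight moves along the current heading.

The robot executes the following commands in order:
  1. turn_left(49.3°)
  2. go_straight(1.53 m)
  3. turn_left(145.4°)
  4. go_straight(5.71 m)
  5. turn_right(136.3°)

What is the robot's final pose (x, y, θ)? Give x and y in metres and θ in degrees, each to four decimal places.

(40.4963, 10.1565, 293.9000°)

set_pose: (x, y, θ) = (10.2600, 12.7300, 235.5000°), ρ = 7.71
turn_left(49.3°): centre at ρ to the left, rotate +49.3° → (9.1598, 6.3935, 284.8000°)
go_straight(1.53): x += 1.53·cos θ, y += 1.53·sin θ → (9.5506, 4.9143, 284.8000°)
turn_left(145.4°): centre at ρ to the left, rotate +145.4° → (24.2590, 4.2721, 430.2000° ≡ 70.2000°)
go_straight(5.71): x += 5.71·cos θ, y += 5.71·sin θ → (26.1932, 9.6445, 70.2000°)
turn_right(136.3°): centre at ρ to the right, rotate −136.3° → (40.4963, 10.1565, -66.1000° ≡ 293.9000°)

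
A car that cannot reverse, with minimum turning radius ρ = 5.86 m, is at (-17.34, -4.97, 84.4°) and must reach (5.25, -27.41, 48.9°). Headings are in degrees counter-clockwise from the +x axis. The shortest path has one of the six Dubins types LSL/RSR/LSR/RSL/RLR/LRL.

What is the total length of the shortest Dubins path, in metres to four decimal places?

Let ψ = atan2(Δy, Δx) = atan2(-22.44, 22.59) = -44.8091° be the start→goal bearing.
Normalize: d = |goal − start| / ρ = 31.841195/5.86 = 5.433651, α = (θ_start − ψ) mod 360° = 129.2091° = 2.255125 rad, β = (θ_goal − ψ) mod 360° = 93.7091° = 1.635533 rad.
Common terms: sin α = 0.774844, cos α = -0.632153, sin β = 0.997905, cos β = -0.064692, cos(α−β) = 0.814116, d² = 29.524563. Work in radians in the unit-radius frame; every candidate has L = ρ·(t + p + q).
LSL: p² = 2 + d² − 2cos(α−β) + 2d(sin α − sin β) = 27.472254; p = √p² = 5.241398; φ = atan2(cos β − cos α, d + sin α − sin β) = 0.108478 rad; t = (φ − α) mod 2π = 4.136538 rad, q = (β − φ) mod 2π = 1.527055 rad → L = 5.86·(4.136538 + 5.241398 + 1.527055) = 5.86·10.904992 = 63.903250 m
RSR: p² = 2 + d² − 2cos(α−β) + 2d(sin β − sin α) = 32.320411; p = √p² = 5.685104; φ = atan2(cos α − cos β, d − sin α + sin β) = -0.099982 rad; t = (α − φ) mod 2π = 2.355107 rad, q = (φ − β) mod 2π = 4.547670 rad → L = 5.86·(2.355107 + 5.685104 + 4.547670) = 5.86·12.587882 = 73.764986 m
LSR: p² = d² − 2 + 2cos(α−β) + 2d(sin α + sin β) = 48.417793; p = √p² = 6.958289; φ = atan2(−cos α − cos β, d + sin α + sin β) − atan2(−2, p) = 0.376281 rad; t = (φ − α) mod 2π = 4.404341 rad, q = (φ − β) mod 2π = 5.023933 rad → L = 5.86·(4.404341 + 6.958289 + 5.023933) = 5.86·16.386563 = 96.025261 m
RSL: p² = d² − 2 + 2cos(α−β) − 2d(sin α + sin β) = 9.887796; p = √p² = 3.144487; φ = atan2(cos α + cos β, d − sin α − sin β) − atan2(2, p) = -0.754592 rad; t = (α − φ) mod 2π = 3.009717 rad, q = (β − φ) mod 2π = 2.390125 rad → L = 5.86·(3.009717 + 3.144487 + 2.390125) = 5.86·8.544329 = 50.069766 m
RLR: c = (6 − d² + 2cos(α−β) + 2d(sin α − sin β))/8 = -3.040051, |c| > 1 → infeasible
LRL: c = (6 − d² + 2cos(α−β) − 2d(sin α − sin β))/8 = -2.434032, |c| > 1 → infeasible
Shortest: RSL with L = 50.069766 m ≈ 50.0698 m

50.0698 m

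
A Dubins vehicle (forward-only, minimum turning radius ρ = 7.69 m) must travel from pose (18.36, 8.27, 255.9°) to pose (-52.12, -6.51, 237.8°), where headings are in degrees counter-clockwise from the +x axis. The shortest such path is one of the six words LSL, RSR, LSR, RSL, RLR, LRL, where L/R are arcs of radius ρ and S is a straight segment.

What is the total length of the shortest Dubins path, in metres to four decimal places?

Let ψ = atan2(Δy, Δx) = atan2(-14.78, -70.48) = -168.1564° be the start→goal bearing.
Normalize: d = |goal − start| / ρ = 72.013046/7.69 = 9.364505, α = (θ_start − ψ) mod 360° = 64.0564° = 1.117995 rad, β = (θ_goal − ψ) mod 360° = 45.9564° = 0.802091 rad.
Common terms: sin α = 0.899225, cos α = 0.437486, sin β = 0.718811, cos β = 0.695205, cos(α−β) = 0.950516, d² = 87.693960. Work in radians in the unit-radius frame; every candidate has L = ρ·(t + p + q).
LSL: p² = 2 + d² − 2cos(α−β) + 2d(sin α − sin β) = 91.171906; p = √p² = 9.548398; φ = atan2(cos β − cos α, d + sin α − sin β) = 0.026994 rad; t = (φ − α) mod 2π = 5.192184 rad, q = (β − φ) mod 2π = 0.775097 rad → L = 7.69·(5.192184 + 9.548398 + 0.775097) = 7.69·15.515679 = 119.315570 m
RSR: p² = 2 + d² − 2cos(α−β) + 2d(sin β − sin α) = 84.413952; p = √p² = 9.187707; φ = atan2(cos α − cos β, d − sin α + sin β) = -0.028054 rad; t = (α − φ) mod 2π = 1.146050 rad, q = (φ − β) mod 2π = 5.453040 rad → L = 7.69·(1.146050 + 9.187707 + 5.453040) = 7.69·15.786796 = 121.400465 m
LSR: p² = d² − 2 + 2cos(α−β) + 2d(sin α + sin β) = 117.899213; p = √p² = 10.858140; φ = atan2(−cos α − cos β, d + sin α + sin β) − atan2(−2, p) = 0.079380 rad; t = (φ − α) mod 2π = 5.244570 rad, q = (φ − β) mod 2π = 5.560474 rad → L = 7.69·(5.244570 + 10.858140 + 5.560474) = 7.69·21.663184 = 166.589887 m
RSL: p² = d² − 2 + 2cos(α−β) − 2d(sin α + sin β) = 57.290770; p = √p² = 7.569067; φ = atan2(cos α + cos β, d − sin α − sin β) − atan2(2, p) = -0.113138 rad; t = (α − φ) mod 2π = 1.231133 rad, q = (β − φ) mod 2π = 0.915229 rad → L = 7.69·(1.231133 + 7.569067 + 0.915229) = 7.69·9.715429 = 74.711645 m
RLR: c = (6 − d² + 2cos(α−β) + 2d(sin α − sin β))/8 = -9.551744, |c| > 1 → infeasible
LRL: c = (6 − d² + 2cos(α−β) − 2d(sin α − sin β))/8 = -10.396488, |c| > 1 → infeasible
Shortest: RSL with L = 74.711645 m ≈ 74.7116 m

74.7116 m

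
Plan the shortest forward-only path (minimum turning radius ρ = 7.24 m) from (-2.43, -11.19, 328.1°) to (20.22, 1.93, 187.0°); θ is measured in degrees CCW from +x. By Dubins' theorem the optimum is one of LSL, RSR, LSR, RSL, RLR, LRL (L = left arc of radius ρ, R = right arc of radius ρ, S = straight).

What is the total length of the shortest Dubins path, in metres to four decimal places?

Let ψ = atan2(Δy, Δx) = atan2(13.12, 22.65) = 30.0815° be the start→goal bearing.
Normalize: d = |goal − start| / ρ = 26.175502/7.24 = 3.615401, α = (θ_start − ψ) mod 360° = 298.0185° = 5.201403 rad, β = (θ_goal − ψ) mod 360° = 156.9185° = 2.738744 rad.
Common terms: sin α = -0.882796, cos α = 0.469756, sin β = 0.392041, cos β = -0.919948, cos(α−β) = -0.778243, d² = 13.071123. Work in radians in the unit-radius frame; every candidate has L = ρ·(t + p + q).
LSL: p² = 2 + d² − 2cos(α−β) + 2d(sin α − sin β) = 7.409515; p = √p² = 2.722042; φ = atan2(cos β − cos α, d + sin α − sin β) = -0.535809 rad; t = (φ − α) mod 2π = 0.545973 rad, q = (β − φ) mod 2π = 3.274553 rad → L = 7.24·(0.545973 + 2.722042 + 3.274553) = 7.24·6.542568 = 47.368193 m
RSR: p² = 2 + d² − 2cos(α−β) + 2d(sin β − sin α) = 25.845704; p = √p² = 5.083867; φ = atan2(cos α − cos β, d − sin α + sin β) = 0.276880 rad; t = (α − φ) mod 2π = 4.924523 rad, q = (φ − β) mod 2π = 3.821321 rad → L = 7.24·(4.924523 + 5.083867 + 3.821321) = 7.24·13.829712 = 100.127114 m
LSR: p² = d² − 2 + 2cos(α−β) + 2d(sin α + sin β) = 5.966081; p = √p² = 2.442556; φ = atan2(−cos α − cos β, d + sin α + sin β) − atan2(−2, p) = 0.829201 rad; t = (φ − α) mod 2π = 1.910983 rad, q = (φ − β) mod 2π = 4.373643 rad → L = 7.24·(1.910983 + 2.442556 + 4.373643) = 7.24·8.727182 = 63.184801 m
RSL: p² = d² − 2 + 2cos(α−β) − 2d(sin α + sin β) = 13.063193; p = √p² = 3.614304; φ = atan2(cos α + cos β, d − sin α − sin β) − atan2(2, p) = -0.614619 rad; t = (α − φ) mod 2π = 5.816022 rad, q = (β − φ) mod 2π = 3.353363 rad → L = 7.24·(5.816022 + 3.614304 + 3.353363) = 7.24·12.783689 = 92.553907 m
RLR: c = (6 − d² + 2cos(α−β) + 2d(sin α − sin β))/8 = -2.230713, |c| > 1 → infeasible
LRL: c = (6 − d² + 2cos(α−β) − 2d(sin α − sin β))/8 = 0.073811; p = 2π − arccos c = 4.786267 rad; φ = atan2(cos β − cos α, d + sin α − sin β) = -0.535809 rad; t = (φ − α + p/2) mod 2π = 2.939106 rad, q = (β − α − t + p) mod 2π = 5.667686 rad → L = 7.24·(2.939106 + 4.786267 + 5.667686) = 7.24·13.393059 = 96.965749 m
Shortest: LSL with L = 47.368193 m ≈ 47.3682 m

47.3682 m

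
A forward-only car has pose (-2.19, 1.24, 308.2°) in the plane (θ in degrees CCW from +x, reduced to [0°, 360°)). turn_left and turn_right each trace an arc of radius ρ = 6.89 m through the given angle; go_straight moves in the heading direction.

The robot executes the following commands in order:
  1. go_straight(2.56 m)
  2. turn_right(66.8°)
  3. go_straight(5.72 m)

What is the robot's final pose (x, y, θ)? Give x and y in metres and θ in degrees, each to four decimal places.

set_pose: (x, y, θ) = (-2.1900, 1.2400, 308.2000°), ρ = 6.89
go_straight(2.56): x += 2.56·cos θ, y += 2.56·sin θ → (-0.6069, -0.7718, 308.2000°)
turn_right(66.8°): centre at ρ to the right, rotate −66.8° → (0.0279, -8.3308, 241.4000°)
go_straight(5.72): x += 5.72·cos θ, y += 5.72·sin θ → (-2.7102, -13.3529, 241.4000°)

(-2.7102, -13.3529, 241.4000°)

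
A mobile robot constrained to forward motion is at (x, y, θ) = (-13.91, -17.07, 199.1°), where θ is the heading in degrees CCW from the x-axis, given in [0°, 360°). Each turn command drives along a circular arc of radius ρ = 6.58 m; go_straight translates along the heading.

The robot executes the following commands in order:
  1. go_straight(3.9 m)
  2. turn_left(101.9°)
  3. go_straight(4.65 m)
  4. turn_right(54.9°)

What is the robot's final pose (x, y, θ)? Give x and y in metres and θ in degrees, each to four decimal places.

(-18.3118, -37.9935, 246.1000°)

set_pose: (x, y, θ) = (-13.9100, -17.0700, 199.1000°), ρ = 6.58
go_straight(3.9): x += 3.9·cos θ, y += 3.9·sin θ → (-17.5953, -18.3461, 199.1000°)
turn_left(101.9°): centre at ρ to the left, rotate +101.9° → (-21.0824, -27.9529, 301.0000°)
go_straight(4.65): x += 4.65·cos θ, y += 4.65·sin θ → (-18.6874, -31.9387, 301.0000°)
turn_right(54.9°): centre at ρ to the right, rotate −54.9° → (-18.3118, -37.9935, 246.1000°)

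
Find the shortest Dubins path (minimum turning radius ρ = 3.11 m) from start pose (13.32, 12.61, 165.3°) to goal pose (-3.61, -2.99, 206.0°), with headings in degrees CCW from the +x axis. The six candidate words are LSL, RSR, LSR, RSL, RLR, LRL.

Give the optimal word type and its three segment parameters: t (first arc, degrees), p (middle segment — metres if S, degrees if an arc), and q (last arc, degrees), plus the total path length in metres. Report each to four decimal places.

Let ψ = atan2(Δy, Δx) = atan2(-15.60, -16.93) = -137.3413° be the start→goal bearing.
Normalize: d = |goal − start| / ρ = 23.021401/3.11 = 7.402380, α = (θ_start − ψ) mod 360° = 302.6413° = 5.282086 rad, β = (θ_goal − ψ) mod 360° = 343.3413° = 5.992435 rad.
Common terms: sin α = -0.842064, cos α = 0.539377, sin β = -0.286671, cos β = 0.958029, cos(α−β) = 0.758134, d² = 54.795225. Work in radians in the unit-radius frame; every candidate has L = ρ·(t + p + q).
LSL: p² = 2 + d² − 2cos(α−β) + 2d(sin α − sin β) = 47.056490; p = √p² = 6.859773; φ = atan2(cos β − cos α, d + sin α − sin β) = 0.061068 rad; t = (φ − α) mod 2π = 1.062167 rad, q = (β − φ) mod 2π = 5.931367 rad → L = 3.11·(1.062167 + 6.859773 + 5.931367) = 3.11·13.853308 = 43.083787 m
RSR: p² = 2 + d² − 2cos(α−β) + 2d(sin β − sin α) = 63.501423; p = √p² = 7.968778; φ = atan2(cos α − cos β, d − sin α + sin β) = -0.052561 rad; t = (α − φ) mod 2π = 5.334647 rad, q = (φ − β) mod 2π = 0.238189 rad → L = 3.11·(5.334647 + 7.968778 + 0.238189) = 3.11·13.541614 = 42.114421 m
LSR: p² = d² − 2 + 2cos(α−β) + 2d(sin α + sin β) = 37.600843; p = √p² = 6.131953; φ = atan2(−cos α − cos β, d + sin α + sin β) − atan2(−2, p) = 0.080983 rad; t = (φ − α) mod 2π = 1.082082 rad, q = (φ − β) mod 2π = 0.371733 rad → L = 3.11·(1.082082 + 6.131953 + 0.371733) = 3.11·7.585767 = 23.591735 m
RSL: p² = d² − 2 + 2cos(α−β) − 2d(sin α + sin β) = 71.022145; p = √p² = 8.427464; φ = atan2(cos α + cos β, d − sin α − sin β) − atan2(2, p) = -0.059256 rad; t = (α − φ) mod 2π = 5.341342 rad, q = (β − φ) mod 2π = 6.051691 rad → L = 3.11·(5.341342 + 8.427464 + 6.051691) = 3.11·19.820497 = 61.641745 m
RLR: c = (6 − d² + 2cos(α−β) + 2d(sin α − sin β))/8 = -6.937678, |c| > 1 → infeasible
LRL: c = (6 − d² + 2cos(α−β) − 2d(sin α − sin β))/8 = -4.882061, |c| > 1 → infeasible
Shortest: LSR with L = 23.591735 m ≈ 23.5917 m
Convert LSR to answer units (arcs ×180/π): t = 1.082082·180/π = 61.9987°, p = ρ·p = 3.11·6.131953 = 19.0704 m, q = 0.371733·180/π = 21.2987°, L = 23.5917 m.

LSR: t = 61.9987°, p = 19.0704 m, q = 21.2987°, L = 23.5917 m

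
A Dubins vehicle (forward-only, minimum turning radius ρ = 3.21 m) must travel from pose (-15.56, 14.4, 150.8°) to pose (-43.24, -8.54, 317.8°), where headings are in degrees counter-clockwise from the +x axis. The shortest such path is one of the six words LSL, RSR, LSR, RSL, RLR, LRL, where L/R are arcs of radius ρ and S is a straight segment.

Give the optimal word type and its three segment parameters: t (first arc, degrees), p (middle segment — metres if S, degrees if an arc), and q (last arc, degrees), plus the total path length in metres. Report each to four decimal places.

LSL: t = 65.7496°, p = 29.8226 m, q = 101.2504°, L = 39.1788 m

Let ψ = atan2(Δy, Δx) = atan2(-22.94, -27.68) = -140.3495° be the start→goal bearing.
Normalize: d = |goal − start| / ρ = 35.950327/3.21 = 11.199479, α = (θ_start − ψ) mod 360° = 291.1495° = 5.081518 rad, β = (θ_goal − ψ) mod 360° = 98.1495° = 1.713032 rad.
Common terms: sin α = -0.932642, cos α = 0.360803, sin β = 0.989902, cos β = -0.141757, cos(α−β) = -0.974370, d² = 125.428325. Work in radians in the unit-radius frame; every candidate has L = ρ·(t + p + q).
LSL: p² = 2 + d² − 2cos(α−β) + 2d(sin α − sin β) = 86.314092; p = √p² = 9.290538; φ = atan2(cos β − cos α, d + sin α − sin β) = -0.054120 rad; t = (φ − α) mod 2π = 1.147548 rad, q = (β − φ) mod 2π = 1.767152 rad → L = 3.21·(1.147548 + 9.290538 + 1.767152) = 3.21·12.205238 = 39.178813 m
RSR: p² = 2 + d² − 2cos(α−β) + 2d(sin β − sin α) = 172.440037; p = √p² = 13.131643; φ = atan2(cos α − cos β, d − sin α + sin β) = 0.038280 rad; t = (α − φ) mod 2π = 5.043237 rad, q = (φ − β) mod 2π = 4.608433 rad → L = 3.21·(5.043237 + 13.131643 + 4.608433) = 3.21·22.783313 = 73.134436 m
LSR: p² = d² − 2 + 2cos(α−β) + 2d(sin α + sin β) = 122.762136; p = √p² = 11.079808; φ = atan2(−cos α − cos β, d + sin α + sin β) − atan2(−2, p) = 0.159129 rad; t = (φ − α) mod 2π = 1.360797 rad, q = (φ − β) mod 2π = 4.729282 rad → L = 3.21·(1.360797 + 11.079808 + 4.729282) = 3.21·17.169886 = 55.115334 m
RSL: p² = d² − 2 + 2cos(α−β) − 2d(sin α + sin β) = 120.197033; p = √p² = 10.963441; φ = atan2(cos α + cos β, d − sin α − sin β) − atan2(2, p) = -0.160784 rad; t = (α − φ) mod 2π = 5.242301 rad, q = (β − φ) mod 2π = 1.873816 rad → L = 3.21·(5.242301 + 10.963441 + 1.873816) = 3.21·18.079558 = 58.035381 m
RLR: c = (6 − d² + 2cos(α−β) + 2d(sin α − sin β))/8 = -20.555005, |c| > 1 → infeasible
LRL: c = (6 − d² + 2cos(α−β) − 2d(sin α − sin β))/8 = -9.789262, |c| > 1 → infeasible
Shortest: LSL with L = 39.178813 m ≈ 39.1788 m
Convert LSL to answer units (arcs ×180/π): t = 1.147548·180/π = 65.7496°, p = ρ·p = 3.21·9.290538 = 29.8226 m, q = 1.767152·180/π = 101.2504°, L = 39.1788 m.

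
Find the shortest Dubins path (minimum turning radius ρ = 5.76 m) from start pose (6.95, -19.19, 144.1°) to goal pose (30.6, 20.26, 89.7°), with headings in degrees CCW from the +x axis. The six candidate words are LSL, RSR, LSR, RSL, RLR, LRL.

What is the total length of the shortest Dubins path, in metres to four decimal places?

Let ψ = atan2(Δy, Δx) = atan2(39.45, 23.65) = 59.0576° be the start→goal bearing.
Normalize: d = |goal − start| / ρ = 45.995924/5.76 = 7.985403, α = (θ_start − ψ) mod 360° = 85.0424° = 1.484270 rad, β = (θ_goal − ψ) mod 360° = 30.6424° = 0.534811 rad.
Common terms: sin α = 0.996259, cos α = 0.086419, sin β = 0.509678, cos β = 0.860365, cos(α−β) = 0.582123, d² = 63.766668. Work in radians in the unit-radius frame; every candidate has L = ρ·(t + p + q).
LSL: p² = 2 + d² − 2cos(α−β) + 2d(sin α − sin β) = 72.373509; p = √p² = 8.507262; φ = atan2(cos β − cos α, d + sin α − sin β) = 0.091101 rad; t = (φ − α) mod 2π = 4.890016 rad, q = (β − φ) mod 2π = 0.443710 rad → L = 5.76·(4.890016 + 8.507262 + 0.443710) = 5.76·13.840988 = 79.724093 m
RSR: p² = 2 + d² − 2cos(α−β) + 2d(sin β − sin α) = 56.831334; p = √p² = 7.538656; φ = atan2(cos α − cos β, d − sin α + sin β) = -0.102845 rad; t = (α − φ) mod 2π = 1.587115 rad, q = (φ − β) mod 2π = 5.645530 rad → L = 5.76·(1.587115 + 7.538656 + 5.645530) = 5.76·14.771300 = 85.082690 m
LSR: p² = d² − 2 + 2cos(α−β) + 2d(sin α + sin β) = 86.981944; p = √p² = 9.326411; φ = atan2(−cos α − cos β, d + sin α + sin β) − atan2(−2, p) = 0.111822 rad; t = (φ − α) mod 2π = 4.910737 rad, q = (φ − β) mod 2π = 5.860197 rad → L = 5.76·(4.910737 + 9.326411 + 5.860197) = 5.76·20.097345 = 115.760708 m
RSL: p² = d² − 2 + 2cos(α−β) − 2d(sin α + sin β) = 38.879884; p = √p² = 6.235374; φ = atan2(cos α + cos β, d − sin α − sin β) − atan2(2, p) = -0.165290 rad; t = (α − φ) mod 2π = 1.649560 rad, q = (β − φ) mod 2π = 0.700101 rad → L = 5.76·(1.649560 + 6.235374 + 0.700101) = 5.76·8.585034 = 49.449795 m
RLR: c = (6 − d² + 2cos(α−β) + 2d(sin α − sin β))/8 = -6.103917, |c| > 1 → infeasible
LRL: c = (6 − d² + 2cos(α−β) − 2d(sin α − sin β))/8 = -8.046689, |c| > 1 → infeasible
Shortest: RSL with L = 49.449795 m ≈ 49.4498 m

49.4498 m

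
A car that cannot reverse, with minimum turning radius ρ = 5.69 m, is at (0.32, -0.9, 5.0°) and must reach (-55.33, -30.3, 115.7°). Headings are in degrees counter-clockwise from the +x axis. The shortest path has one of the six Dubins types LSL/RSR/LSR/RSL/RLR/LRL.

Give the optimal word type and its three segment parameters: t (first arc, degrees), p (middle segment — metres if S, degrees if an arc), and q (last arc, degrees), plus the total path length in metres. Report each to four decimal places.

RSR: t = 162.3741°, p = 55.2728 m, q = 86.9259°, L = 80.0306 m

Let ψ = atan2(Δy, Δx) = atan2(-29.40, -55.65) = -152.1524° be the start→goal bearing.
Normalize: d = |goal − start| / ρ = 62.938720/5.69 = 11.061287, α = (θ_start − ψ) mod 360° = 157.1524° = 2.742827 rad, β = (θ_goal − ψ) mod 360° = 267.8524° = 4.674907 rad.
Common terms: sin α = 0.388281, cos α = -0.921541, sin β = -0.999298, cos β = -0.037474, cos(α−β) = -0.353475, d² = 122.352059. Work in radians in the unit-radius frame; every candidate has L = ρ·(t + p + q).
LSL: p² = 2 + d² − 2cos(α−β) + 2d(sin α − sin β) = 155.755817; p = √p² = 12.480217; φ = atan2(cos β − cos α, d + sin α − sin β) = 0.070897 rad; t = (φ − α) mod 2π = 3.611255 rad, q = (β − φ) mod 2π = 4.604010 rad → L = 5.69·(3.611255 + 12.480217 + 4.604010) = 5.69·20.695482 = 117.757292 m
RSR: p² = 2 + d² − 2cos(α−β) + 2d(sin β − sin α) = 94.362200; p = √p² = 9.714021; φ = atan2(cos α − cos β, d − sin α + sin β) = -0.091136 rad; t = (α − φ) mod 2π = 2.833963 rad, q = (φ − β) mod 2π = 1.517143 rad → L = 5.69·(2.833963 + 9.714021 + 1.517143) = 5.69·14.065127 = 80.030571 m
LSR: p² = d² − 2 + 2cos(α−β) + 2d(sin α + sin β) = 106.127849; p = √p² = 10.301837; φ = atan2(−cos α − cos β, d + sin α + sin β) − atan2(−2, p) = 0.283268 rad; t = (φ − α) mod 2π = 3.823626 rad, q = (φ − β) mod 2π = 1.891546 rad → L = 5.69·(3.823626 + 10.301837 + 1.891546) = 5.69·16.017010 = 91.136784 m
RSL: p² = d² − 2 + 2cos(α−β) − 2d(sin α + sin β) = 133.162370; p = √p² = 11.539600; φ = atan2(cos α + cos β, d − sin α − sin β) − atan2(2, p) = -0.253589 rad; t = (α − φ) mod 2π = 2.996416 rad, q = (β − φ) mod 2π = 4.928496 rad → L = 5.69·(2.996416 + 11.539600 + 4.928496) = 5.69·19.464512 = 110.753072 m
RLR: c = (6 − d² + 2cos(α−β) + 2d(sin α − sin β))/8 = -10.795275, |c| > 1 → infeasible
LRL: c = (6 − d² + 2cos(α−β) − 2d(sin α − sin β))/8 = -18.469477, |c| > 1 → infeasible
Shortest: RSR with L = 80.030571 m ≈ 80.0306 m
Convert RSR to answer units (arcs ×180/π): t = 2.833963·180/π = 162.3741°, p = ρ·p = 5.69·9.714021 = 55.2728 m, q = 1.517143·180/π = 86.9259°, L = 80.0306 m.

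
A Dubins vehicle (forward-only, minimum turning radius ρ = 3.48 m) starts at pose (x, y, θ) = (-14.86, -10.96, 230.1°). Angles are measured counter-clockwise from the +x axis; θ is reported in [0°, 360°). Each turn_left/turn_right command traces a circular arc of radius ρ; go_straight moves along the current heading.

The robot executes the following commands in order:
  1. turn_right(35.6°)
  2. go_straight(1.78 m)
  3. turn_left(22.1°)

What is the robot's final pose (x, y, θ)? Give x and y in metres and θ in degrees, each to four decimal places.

(-19.5853, -13.1179, 216.6000°)

set_pose: (x, y, θ) = (-14.8600, -10.9600, 230.1000°), ρ = 3.48
turn_right(35.6°): centre at ρ to the right, rotate −35.6° → (-16.6584, -12.0969, 194.5000°)
go_straight(1.78): x += 1.78·cos θ, y += 1.78·sin θ → (-18.3817, -12.5426, 194.5000°)
turn_left(22.1°): centre at ρ to the left, rotate +22.1° → (-19.5853, -13.1179, 216.6000°)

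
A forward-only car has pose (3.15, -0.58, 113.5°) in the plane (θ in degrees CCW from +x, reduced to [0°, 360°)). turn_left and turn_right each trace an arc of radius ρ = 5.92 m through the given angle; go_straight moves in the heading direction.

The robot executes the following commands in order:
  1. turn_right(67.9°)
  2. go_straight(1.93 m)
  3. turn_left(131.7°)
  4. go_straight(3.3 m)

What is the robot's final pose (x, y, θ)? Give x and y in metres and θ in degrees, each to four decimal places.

set_pose: (x, y, θ) = (3.1500, -0.5800, 113.5000°), ρ = 5.92
turn_right(67.9°): centre at ρ to the right, rotate −67.9° → (4.3493, 5.9226, 45.6000°)
go_straight(1.93): x += 1.93·cos θ, y += 1.93·sin θ → (5.6997, 7.3015, 45.6000°)
turn_left(131.7°): centre at ρ to the left, rotate +131.7° → (1.7489, 17.3570, 177.3000°)
go_straight(3.3): x += 3.3·cos θ, y += 3.3·sin θ → (-1.5475, 17.5124, 177.3000°)

(-1.5475, 17.5124, 177.3000°)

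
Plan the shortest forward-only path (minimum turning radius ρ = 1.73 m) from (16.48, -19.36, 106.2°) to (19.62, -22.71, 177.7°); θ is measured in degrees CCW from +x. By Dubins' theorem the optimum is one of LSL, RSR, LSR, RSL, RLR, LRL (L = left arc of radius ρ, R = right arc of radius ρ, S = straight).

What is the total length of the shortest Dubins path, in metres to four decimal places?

11.3232 m

Let ψ = atan2(Δy, Δx) = atan2(-3.35, 3.14) = -46.8533° be the start→goal bearing.
Normalize: d = |goal − start| / ρ = 4.591525/1.73 = 2.654061, α = (θ_start − ψ) mod 360° = 153.0533° = 2.671284 rad, β = (θ_goal − ψ) mod 360° = 224.5533° = 3.919194 rad.
Common terms: sin α = 0.453161, cos α = -0.891428, sin β = -0.701572, cos β = -0.712598, cos(α−β) = 0.317305, d² = 7.044038. Work in radians in the unit-radius frame; every candidate has L = ρ·(t + p + q).
LSL: p² = 2 + d² − 2cos(α−β) + 2d(sin α − sin β) = 14.538896; p = √p² = 3.812990; φ = atan2(cos β − cos α, d + sin α − sin β) = 0.046918 rad; t = (φ − α) mod 2π = 3.658819 rad, q = (β − φ) mod 2π = 3.872277 rad → L = 1.73·(3.658819 + 3.812990 + 3.872277) = 1.73·11.344086 = 19.625269 m
RSR: p² = 2 + d² − 2cos(α−β) + 2d(sin β − sin α) = 2.279961; p = √p² = 1.509954; φ = atan2(cos α − cos β, d − sin α + sin β) = -0.118713 rad; t = (α − φ) mod 2π = 2.789997 rad, q = (φ − β) mod 2π = 2.245278 rad → L = 1.73·(2.789997 + 1.509954 + 2.245278) = 1.73·6.545229 = 11.323246 m
LSR: p² = d² − 2 + 2cos(α−β) + 2d(sin α + sin β) = 4.360051; p = √p² = 2.088074; φ = atan2(−cos α − cos β, d + sin α + sin β) − atan2(−2, p) = 1.351935 rad; t = (φ − α) mod 2π = 4.963836 rad, q = (φ − β) mod 2π = 3.715926 rad → L = 1.73·(4.963836 + 2.088074 + 3.715926) = 1.73·10.767836 = 18.628356 m
RSL: p² = d² − 2 + 2cos(α−β) − 2d(sin α + sin β) = 6.997243; p = √p² = 2.645230; φ = atan2(cos α + cos β, d − sin α − sin β) − atan2(2, p) = -1.152249 rad; t = (α − φ) mod 2π = 3.823533 rad, q = (β − φ) mod 2π = 5.071443 rad → L = 1.73·(3.823533 + 2.645230 + 5.071443) = 1.73·11.540206 = 19.964556 m
RLR: c = (6 − d² + 2cos(α−β) + 2d(sin α − sin β))/8 = 0.715005; p = 2π − arccos c = 5.509020 rad; φ = atan2(cos α − cos β, d − sin α + sin β) = -0.118713 rad; t = (α − φ + p/2) mod 2π = 5.544507 rad, q = (α − β − t + p) mod 2π = 4.999788 rad → L = 1.73·(5.544507 + 5.509020 + 4.999788) = 1.73·16.053315 = 27.772235 m
LRL: c = (6 − d² + 2cos(α−β) − 2d(sin α − sin β))/8 = -0.817362; p = 2π − arccos c = 3.755572 rad; φ = atan2(cos β − cos α, d + sin α − sin β) = 0.046918 rad; t = (φ − α + p/2) mod 2π = 5.536605 rad, q = (β − α − t + p) mod 2π = 5.750063 rad → L = 1.73·(5.536605 + 3.755572 + 5.750063) = 1.73·15.042239 = 26.023074 m
Shortest: RSR with L = 11.323246 m ≈ 11.3232 m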